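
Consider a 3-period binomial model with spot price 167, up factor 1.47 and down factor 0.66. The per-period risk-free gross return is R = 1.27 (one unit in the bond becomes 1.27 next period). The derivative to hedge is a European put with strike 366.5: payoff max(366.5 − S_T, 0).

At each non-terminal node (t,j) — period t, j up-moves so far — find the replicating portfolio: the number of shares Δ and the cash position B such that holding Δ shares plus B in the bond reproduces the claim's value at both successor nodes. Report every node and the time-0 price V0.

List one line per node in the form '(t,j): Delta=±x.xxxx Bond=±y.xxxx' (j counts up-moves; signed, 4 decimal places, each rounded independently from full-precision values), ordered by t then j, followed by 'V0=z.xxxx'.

(0,0): Delta=-0.5737 Bond=141.9280
(1,0): Delta=-1.0000 Bond=227.2305
(1,1): Delta=-0.5110 Bond=164.8447
(2,0): Delta=-1.0000 Bond=288.5827
(2,1): Delta=-1.0000 Bond=288.5827
(2,2): Delta=-0.4390 Bond=183.3758
V0=46.1127

Under the risk-neutral measure, an up-move has probability p* = (R−d)/(u−d) = 0.7531 and values discount at R = 1.27.
Terminal payoffs: V(3,0)=318.4882, V(3,1)=259.5646, V(3,2)=128.3256, V(3,3)=0.0000
Node (2,0) S=72.7452: V=(p*·259.5646+(1−p*)·318.4882)/1.27=215.8375; Δ=(259.5646−318.4882)/(106.9354−48.0118)=-1.0000; B=V−Δ·S=288.5827
Node (2,1) S=162.0234: V=(p*·128.3256+(1−p*)·259.5646)/1.27=126.5593; Δ=(128.3256−259.5646)/(238.1744−106.9354)=-1.0000; B=V−Δ·S=288.5827
Node (2,2) S=360.8703: V=(p*·0.0000+(1−p*)·128.3256)/1.27=24.9491; Δ=(0.0000−128.3256)/(530.4793−238.1744)=-0.4390; B=V−Δ·S=183.3758
Node (1,0) S=110.2200: V=(p*·126.5593+(1−p*)·215.8375)/1.27=117.0105; Δ=(126.5593−215.8375)/(162.0234−72.7452)=-1.0000; B=V−Δ·S=227.2305
Node (1,1) S=245.4900: V=(p*·24.9491+(1−p*)·126.5593)/1.27=39.4000; Δ=(24.9491−126.5593)/(360.8703−162.0234)=-0.5110; B=V−Δ·S=164.8447
Node (0,0) S=167.0000: V=(p*·39.4000+(1−p*)·117.0105)/1.27=46.1127; Δ=(39.4000−117.0105)/(245.4900−110.2200)=-0.5737; B=V−Δ·S=141.9280
Each (Δ,B) replicates both successor values, so the strategy is self-financing and V0 is arbitrage-free.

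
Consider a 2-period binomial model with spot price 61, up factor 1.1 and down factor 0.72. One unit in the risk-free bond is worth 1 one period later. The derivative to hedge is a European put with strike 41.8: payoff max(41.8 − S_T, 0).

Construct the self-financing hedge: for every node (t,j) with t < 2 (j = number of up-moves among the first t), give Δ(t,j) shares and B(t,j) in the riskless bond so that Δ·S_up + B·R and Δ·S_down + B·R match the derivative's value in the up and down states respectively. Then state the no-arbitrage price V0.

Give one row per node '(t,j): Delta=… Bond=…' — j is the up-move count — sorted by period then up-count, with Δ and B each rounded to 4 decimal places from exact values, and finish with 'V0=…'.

(0,0): Delta=-0.1155 Bond=7.7530
(1,0): Delta=-0.6098 Bond=29.4615
(1,1): Delta=0.0000 Bond=0.0000
V0=0.7048

No-arbitrage ⇒ martingale measure with p* = (R−d)/(u−d) = 0.7368.
Terminal payoffs: V(2,0)=10.1776, V(2,1)=0.0000, V(2,2)=0.0000
  t=1,j=0: stock 43.9200 → up 48.3120 (V=0.0000), down 31.6224 (V=10.1776). Price 2.6783; hedge Δ=-0.6098, bond B=29.4615.
  t=1,j=1: stock 67.1000 → up 73.8100 (V=0.0000), down 48.3120 (V=0.0000). Price 0.0000; hedge Δ=0.0000, bond B=0.0000.
  t=0,j=0: stock 61.0000 → up 67.1000 (V=0.0000), down 43.9200 (V=2.6783). Price 0.7048; hedge Δ=-0.1155, bond B=7.7530.
Self-financing check: at every node Δ·S+B equals the discounted successor values.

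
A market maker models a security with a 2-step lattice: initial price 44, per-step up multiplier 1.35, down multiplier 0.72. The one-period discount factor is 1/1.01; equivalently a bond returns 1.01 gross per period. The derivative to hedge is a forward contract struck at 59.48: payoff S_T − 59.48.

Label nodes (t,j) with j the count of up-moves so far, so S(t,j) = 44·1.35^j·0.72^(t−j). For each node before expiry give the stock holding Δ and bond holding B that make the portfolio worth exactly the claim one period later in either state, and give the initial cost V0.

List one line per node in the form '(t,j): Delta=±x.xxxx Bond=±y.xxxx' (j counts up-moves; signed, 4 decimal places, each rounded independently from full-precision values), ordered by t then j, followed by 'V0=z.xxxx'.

Since d<R<u, set p* = (R−d)/(u−d) = 0.4603; price each node as the discounted p*-expectation of its children.
Terminal payoffs: V(2,0)=-36.6704, V(2,1)=-16.7120, V(2,2)=20.7100
  t=1,j=0: stock 31.6800 → up 42.7680 (V=-16.7120), down 22.8096 (V=-36.6704). Price -27.2111; hedge Δ=1.0000, bond B=-58.8911.
  t=1,j=1: stock 59.4000 → up 80.1900 (V=20.7100), down 42.7680 (V=-16.7120). Price 0.5089; hedge Δ=1.0000, bond B=-58.8911.
  t=0,j=0: stock 44.0000 → up 59.4000 (V=0.5089), down 31.6800 (V=-27.2111). Price -14.3080; hedge Δ=1.0000, bond B=-58.3080.
The time-0 hedge costs -14.3080, which is the no-arbitrage price.

(0,0): Delta=1.0000 Bond=-58.3080
(1,0): Delta=1.0000 Bond=-58.8911
(1,1): Delta=1.0000 Bond=-58.8911
V0=-14.3080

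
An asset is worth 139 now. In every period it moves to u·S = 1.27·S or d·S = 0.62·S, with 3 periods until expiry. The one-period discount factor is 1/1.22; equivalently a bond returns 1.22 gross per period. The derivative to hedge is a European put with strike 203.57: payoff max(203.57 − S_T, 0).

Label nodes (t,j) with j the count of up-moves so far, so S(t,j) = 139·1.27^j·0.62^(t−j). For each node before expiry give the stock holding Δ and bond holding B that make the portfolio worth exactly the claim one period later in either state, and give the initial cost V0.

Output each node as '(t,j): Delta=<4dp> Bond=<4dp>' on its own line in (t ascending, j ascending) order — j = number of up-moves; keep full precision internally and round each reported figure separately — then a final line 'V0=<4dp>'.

(0,0): Delta=-0.4858 Bond=75.7836
(1,0): Delta=-1.0000 Bond=136.7710
(1,1): Delta=-0.4649 Bond=88.7631
(2,0): Delta=-1.0000 Bond=166.8607
(2,1): Delta=-1.0000 Bond=166.8607
(2,2): Delta=-0.4431 Bond=103.4102
V0=8.2595

No-arbitrage ⇒ martingale measure with p* = (R−d)/(u−d) = 0.9231.
At expiry t=3: V(3,0)=170.4424, V(3,1)=135.7119, V(3,2)=64.5703, V(3,3)=0.0000
  t=2,j=0: stock 53.4316 → up 67.8581 (V=135.7119), down 33.1276 (V=170.4424). Price 113.4291; hedge Δ=-1.0000, bond B=166.8607.
  t=2,j=1: stock 109.4486 → up 138.9997 (V=64.5703), down 67.8581 (V=135.7119). Price 57.4121; hedge Δ=-1.0000, bond B=166.8607.
  t=2,j=2: stock 224.1931 → up 284.7252 (V=0.0000), down 138.9997 (V=64.5703). Price 4.0713; hedge Δ=-0.4431, bond B=103.4102.
  t=1,j=0: stock 86.1800 → up 109.4486 (V=57.4121), down 53.4316 (V=113.4291). Price 50.5910; hedge Δ=-1.0000, bond B=136.7710.
  t=1,j=1: stock 176.5300 → up 224.1931 (V=4.0713), down 109.4486 (V=57.4121). Price 6.7003; hedge Δ=-0.4649, bond B=88.7631.
  t=0,j=0: stock 139.0000 → up 176.5300 (V=6.7003), down 86.1800 (V=50.5910). Price 8.2595; hedge Δ=-0.4858, bond B=75.7836.
Self-financing check: at every node Δ·S+B equals the discounted successor values.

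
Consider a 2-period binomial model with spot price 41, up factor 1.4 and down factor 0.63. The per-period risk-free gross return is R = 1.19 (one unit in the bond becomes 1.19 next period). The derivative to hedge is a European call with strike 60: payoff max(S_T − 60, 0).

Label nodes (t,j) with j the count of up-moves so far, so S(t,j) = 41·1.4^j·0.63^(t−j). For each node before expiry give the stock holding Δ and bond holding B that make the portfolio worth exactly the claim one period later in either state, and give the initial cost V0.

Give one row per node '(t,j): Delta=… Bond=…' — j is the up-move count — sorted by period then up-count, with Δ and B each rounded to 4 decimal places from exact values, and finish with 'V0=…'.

No-arbitrage ⇒ martingale measure with p* = (R−d)/(u−d) = 0.7273.
Payoff layer (t=2): V(2,0)=0.0000, V(2,1)=0.0000, V(2,2)=20.3600
  t=1,j=0: stock 25.8300 → up 36.1620 (V=0.0000), down 16.2729 (V=0.0000). Price 0.0000; hedge Δ=0.0000, bond B=0.0000.
  t=1,j=1: stock 57.4000 → up 80.3600 (V=20.3600), down 36.1620 (V=0.0000). Price 12.4431; hedge Δ=0.4607, bond B=-13.9985.
  t=0,j=0: stock 41.0000 → up 57.4000 (V=12.4431), down 25.8300 (V=0.0000). Price 7.6046; hedge Δ=0.3941, bond B=-8.5552.
The time-0 hedge costs 7.6046, which is the no-arbitrage price.

(0,0): Delta=0.3941 Bond=-8.5552
(1,0): Delta=0.0000 Bond=0.0000
(1,1): Delta=0.4607 Bond=-13.9985
V0=7.6046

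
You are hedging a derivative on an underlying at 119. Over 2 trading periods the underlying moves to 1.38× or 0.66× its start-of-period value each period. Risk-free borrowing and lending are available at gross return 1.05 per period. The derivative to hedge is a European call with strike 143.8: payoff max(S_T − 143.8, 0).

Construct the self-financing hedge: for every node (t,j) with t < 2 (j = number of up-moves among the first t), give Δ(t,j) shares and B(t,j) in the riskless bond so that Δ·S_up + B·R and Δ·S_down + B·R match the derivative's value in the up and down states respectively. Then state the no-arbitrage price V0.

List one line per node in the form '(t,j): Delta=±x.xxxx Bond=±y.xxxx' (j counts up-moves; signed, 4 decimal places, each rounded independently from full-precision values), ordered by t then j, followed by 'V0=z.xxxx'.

(0,0): Delta=0.4987 Bond=-37.3009
(1,0): Delta=0.0000 Bond=0.0000
(1,1): Delta=0.7005 Bond=-72.3063
V0=22.0414

Risk-neutral probability p* = (R−d)/(u−d) = (1.05−0.66)/(1.38−0.66) = 0.5417.
Payoff layer (t=2): V(2,0)=0.0000, V(2,1)=0.0000, V(2,2)=82.8236
Node (1,0) S=78.5400: V=(p*·0.0000+(1−p*)·0.0000)/1.05=0.0000; Δ=(0.0000−0.0000)/(108.3852−51.8364)=0.0000; B=V−Δ·S=0.0000
Node (1,1) S=164.2200: V=(p*·82.8236+(1−p*)·0.0000)/1.05=42.7265; Δ=(82.8236−0.0000)/(226.6236−108.3852)=0.7005; B=V−Δ·S=-72.3063
Node (0,0) S=119.0000: V=(p*·42.7265+(1−p*)·0.0000)/1.05=22.0414; Δ=(42.7265−0.0000)/(164.2200−78.5400)=0.4987; B=V−Δ·S=-37.3009
Check: Δ(0,0)·S0 + B(0,0) = 22.0414 = V0.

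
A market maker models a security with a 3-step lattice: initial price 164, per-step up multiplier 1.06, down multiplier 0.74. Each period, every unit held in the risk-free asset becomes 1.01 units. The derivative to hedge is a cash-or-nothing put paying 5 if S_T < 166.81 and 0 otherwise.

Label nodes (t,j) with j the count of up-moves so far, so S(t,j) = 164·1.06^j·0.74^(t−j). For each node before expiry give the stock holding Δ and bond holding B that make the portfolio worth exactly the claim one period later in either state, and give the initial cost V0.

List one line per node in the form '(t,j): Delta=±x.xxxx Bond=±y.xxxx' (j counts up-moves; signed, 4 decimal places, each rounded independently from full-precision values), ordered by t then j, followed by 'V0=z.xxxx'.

Since d<R<u, set p* = (R−d)/(u−d) = 0.8437; price each node as the discounted p*-expectation of its children.
Payoff layer (t=3): V(3,0)=5.0000, V(3,1)=5.0000, V(3,2)=5.0000, V(3,3)=0.0000
  t=2,j=0: stock 89.8064 → up 95.1948 (V=5.0000), down 66.4567 (V=5.0000). Price 4.9505; hedge Δ=0.0000, bond B=4.9505.
  t=2,j=1: stock 128.6416 → up 136.3601 (V=5.0000), down 95.1948 (V=5.0000). Price 4.9505; hedge Δ=0.0000, bond B=4.9505.
  t=2,j=2: stock 184.2704 → up 195.3266 (V=0.0000), down 136.3601 (V=5.0000). Price 0.7735; hedge Δ=-0.0848, bond B=16.3985.
  t=1,j=0: stock 121.3600 → up 128.6416 (V=4.9505), down 89.8064 (V=4.9505). Price 4.9015; hedge Δ=0.0000, bond B=4.9015.
  t=1,j=1: stock 173.8400 → up 184.2704 (V=0.7735), down 128.6416 (V=4.9505). Price 1.4120; hedge Δ=-0.0751, bond B=14.4651.
  t=0,j=0: stock 164.0000 → up 173.8400 (V=1.4120), down 121.3600 (V=4.9015). Price 1.9379; hedge Δ=-0.0665, bond B=12.8424.
The time-0 hedge costs 1.9379, which is the no-arbitrage price.

(0,0): Delta=-0.0665 Bond=12.8424
(1,0): Delta=0.0000 Bond=4.9015
(1,1): Delta=-0.0751 Bond=14.4651
(2,0): Delta=0.0000 Bond=4.9505
(2,1): Delta=0.0000 Bond=4.9505
(2,2): Delta=-0.0848 Bond=16.3985
V0=1.9379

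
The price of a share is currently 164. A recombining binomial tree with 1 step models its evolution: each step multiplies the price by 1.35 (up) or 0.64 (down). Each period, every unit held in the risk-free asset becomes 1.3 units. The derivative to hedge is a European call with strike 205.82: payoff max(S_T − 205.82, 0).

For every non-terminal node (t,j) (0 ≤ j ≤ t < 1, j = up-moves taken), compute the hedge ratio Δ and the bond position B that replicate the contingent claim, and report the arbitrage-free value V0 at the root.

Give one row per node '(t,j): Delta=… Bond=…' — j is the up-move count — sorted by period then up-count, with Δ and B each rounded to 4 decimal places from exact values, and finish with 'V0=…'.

(0,0): Delta=0.1338 Bond=-10.8030
V0=11.1406

The replicating-portfolio and risk-neutral prices coincide; use p* = (1.3−0.64)/(1.35−0.64) = 0.9296 for the latter.
At expiry t=1: V(1,0)=0.0000, V(1,1)=15.5800
Node (0,0) S=164.0000: V=(p*·15.5800+(1−p*)·0.0000)/1.3=11.1406; Δ=(15.5800−0.0000)/(221.4000−104.9600)=0.1338; B=V−Δ·S=-10.8030
Root portfolio cost Δ·164+B reproduces V0=11.1406.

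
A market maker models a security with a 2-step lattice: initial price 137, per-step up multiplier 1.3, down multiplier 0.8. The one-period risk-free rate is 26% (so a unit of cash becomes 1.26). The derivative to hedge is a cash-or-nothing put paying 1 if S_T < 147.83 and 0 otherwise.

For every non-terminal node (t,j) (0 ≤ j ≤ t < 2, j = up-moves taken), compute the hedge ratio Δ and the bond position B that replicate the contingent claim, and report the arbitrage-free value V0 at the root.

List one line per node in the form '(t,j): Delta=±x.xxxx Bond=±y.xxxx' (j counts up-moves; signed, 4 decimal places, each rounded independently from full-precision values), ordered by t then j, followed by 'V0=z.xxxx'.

(0,0): Delta=-0.0107 Bond=1.5571
(1,0): Delta=0.0000 Bond=0.7937
(1,1): Delta=-0.0112 Bond=2.0635
V0=0.0967

Since d<R<u, set p* = (R−d)/(u−d) = 0.9200; price each node as the discounted p*-expectation of its children.
Terminal payoffs: V(2,0)=1.0000, V(2,1)=1.0000, V(2,2)=0.0000
  t=1,j=0: stock 109.6000 → up 142.4800 (V=1.0000), down 87.6800 (V=1.0000). Price 0.7937; hedge Δ=0.0000, bond B=0.7937.
  t=1,j=1: stock 178.1000 → up 231.5300 (V=0.0000), down 142.4800 (V=1.0000). Price 0.0635; hedge Δ=-0.0112, bond B=2.0635.
  t=0,j=0: stock 137.0000 → up 178.1000 (V=0.0635), down 109.6000 (V=0.7937). Price 0.0967; hedge Δ=-0.0107, bond B=1.5571.
Self-financing check: at every node Δ·S+B equals the discounted successor values.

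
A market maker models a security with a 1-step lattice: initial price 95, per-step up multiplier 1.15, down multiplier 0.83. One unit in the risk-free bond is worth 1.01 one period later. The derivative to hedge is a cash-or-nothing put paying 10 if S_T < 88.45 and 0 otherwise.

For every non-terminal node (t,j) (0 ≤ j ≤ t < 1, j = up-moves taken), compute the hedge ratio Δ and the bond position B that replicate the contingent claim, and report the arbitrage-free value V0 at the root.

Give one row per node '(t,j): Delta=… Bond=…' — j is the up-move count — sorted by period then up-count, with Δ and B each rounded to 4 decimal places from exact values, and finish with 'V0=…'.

(0,0): Delta=-0.3289 Bond=35.5817
V0=4.3317

No-arbitrage ⇒ martingale measure with p* = (R−d)/(u−d) = 0.5625.
At expiry t=1: V(1,0)=10.0000, V(1,1)=0.0000
  t=0,j=0: stock 95.0000 → up 109.2500 (V=0.0000), down 78.8500 (V=10.0000). Price 4.3317; hedge Δ=-0.3289, bond B=35.5817.
Each (Δ,B) replicates both successor values, so the strategy is self-financing and V0 is arbitrage-free.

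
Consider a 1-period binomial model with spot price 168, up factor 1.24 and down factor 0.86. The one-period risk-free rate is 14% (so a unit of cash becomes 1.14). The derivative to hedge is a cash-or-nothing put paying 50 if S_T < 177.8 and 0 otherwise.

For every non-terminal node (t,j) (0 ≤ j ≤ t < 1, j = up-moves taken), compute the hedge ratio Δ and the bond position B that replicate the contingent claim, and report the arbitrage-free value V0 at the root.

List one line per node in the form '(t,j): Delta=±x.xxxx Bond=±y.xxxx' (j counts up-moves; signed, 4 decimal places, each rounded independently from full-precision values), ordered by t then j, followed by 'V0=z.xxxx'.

The replicating-portfolio and risk-neutral prices coincide; use p* = (1.14−0.86)/(1.24−0.86) = 0.7368 for the latter.
At expiry t=1: V(1,0)=50.0000, V(1,1)=0.0000
(0,0): S=168.0000. Δ = (V_up−V_dn)/(S_up−S_dn) = (0.0000−50.0000)/(208.3200−144.4800) = -0.7832. V = [p*·0.0000 + (1−p*)·50.0000]/1.14 = 11.5420. B = V − Δ·S = 143.1210.
Self-financing check: at every node Δ·S+B equals the discounted successor values.

(0,0): Delta=-0.7832 Bond=143.1210
V0=11.5420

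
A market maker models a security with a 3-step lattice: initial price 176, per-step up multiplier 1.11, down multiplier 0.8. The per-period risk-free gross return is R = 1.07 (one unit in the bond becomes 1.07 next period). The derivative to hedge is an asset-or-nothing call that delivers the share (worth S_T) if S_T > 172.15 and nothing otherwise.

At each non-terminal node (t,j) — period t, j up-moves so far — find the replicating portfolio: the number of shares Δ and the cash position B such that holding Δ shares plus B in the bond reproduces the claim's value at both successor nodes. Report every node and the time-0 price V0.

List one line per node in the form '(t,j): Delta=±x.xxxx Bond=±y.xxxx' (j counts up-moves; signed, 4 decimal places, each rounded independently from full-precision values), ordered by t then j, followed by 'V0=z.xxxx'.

(0,0): Delta=1.4406 Bond=-82.1402
(1,0): Delta=3.2352 Bond=-340.5739
(1,1): Delta=1.2490 Bond=-50.4554
(2,0): Delta=0.0000 Bond=0.0000
(2,1): Delta=3.5806 Bond=-418.4014
(2,2): Delta=1.0000 Bond=0.0000
V0=171.4020

Since d<R<u, set p* = (R−d)/(u−d) = 0.8710; price each node as the discounted p*-expectation of its children.
Terminal values V(3,·): V(3,0)=0.0000, V(3,1)=0.0000, V(3,2)=173.4797, V(3,3)=240.7031
  t=2,j=0: stock 112.6400 → up 125.0304 (V=0.0000), down 90.1120 (V=0.0000). Price 0.0000; hedge Δ=0.0000, bond B=0.0000.
  t=2,j=1: stock 156.2880 → up 173.4797 (V=173.4797), down 125.0304 (V=0.0000). Price 141.2105; hedge Δ=3.5806, bond B=-418.4014.
  t=2,j=2: stock 216.8496 → up 240.7031 (V=240.7031), down 173.4797 (V=173.4797). Price 216.8496; hedge Δ=1.0000, bond B=0.0000.
  t=1,j=0: stock 140.8000 → up 156.2880 (V=141.2105), down 112.6400 (V=0.0000). Price 114.9437; hedge Δ=3.2352, bond B=-340.5739.
  t=1,j=1: stock 195.3600 → up 216.8496 (V=216.8496), down 156.2880 (V=141.2105). Price 193.5418; hedge Δ=1.2490, bond B=-50.4554.
  t=0,j=0: stock 176.0000 → up 195.3600 (V=193.5418), down 140.8000 (V=114.9437). Price 171.4020; hedge Δ=1.4406, bond B=-82.1402.
Check: Δ(0,0)·S0 + B(0,0) = 171.4020 = V0.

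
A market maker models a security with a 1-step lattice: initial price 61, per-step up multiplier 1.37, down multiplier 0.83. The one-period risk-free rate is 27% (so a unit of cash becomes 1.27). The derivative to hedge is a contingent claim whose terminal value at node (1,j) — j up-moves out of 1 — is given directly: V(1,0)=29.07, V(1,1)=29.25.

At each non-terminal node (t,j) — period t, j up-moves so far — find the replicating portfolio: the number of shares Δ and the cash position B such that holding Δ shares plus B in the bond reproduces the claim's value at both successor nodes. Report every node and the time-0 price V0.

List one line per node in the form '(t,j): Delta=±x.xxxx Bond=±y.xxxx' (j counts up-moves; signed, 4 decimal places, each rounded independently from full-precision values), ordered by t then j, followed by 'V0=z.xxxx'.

(0,0): Delta=0.0055 Bond=22.6719
V0=23.0052

Risk-neutral probability p* = (R−d)/(u−d) = (1.27−0.83)/(1.37−0.83) = 0.8148.
Terminal payoffs: V(1,0)=29.0700, V(1,1)=29.2500
  t=0,j=0: stock 61.0000 → up 83.5700 (V=29.2500), down 50.6300 (V=29.0700). Price 23.0052; hedge Δ=0.0055, bond B=22.6719.
Root portfolio cost Δ·61+B reproduces V0=23.0052.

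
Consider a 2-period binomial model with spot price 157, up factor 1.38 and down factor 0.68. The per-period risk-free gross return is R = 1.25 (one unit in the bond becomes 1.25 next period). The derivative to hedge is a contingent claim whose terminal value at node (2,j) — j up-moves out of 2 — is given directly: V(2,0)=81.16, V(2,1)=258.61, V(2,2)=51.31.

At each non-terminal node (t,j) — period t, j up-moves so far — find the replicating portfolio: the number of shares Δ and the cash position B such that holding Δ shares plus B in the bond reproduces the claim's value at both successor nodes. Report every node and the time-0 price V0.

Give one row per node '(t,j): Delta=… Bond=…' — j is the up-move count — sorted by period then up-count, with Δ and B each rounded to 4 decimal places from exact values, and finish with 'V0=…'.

(0,0): Delta=-0.9889 Bond=228.8769
(1,0): Delta=2.3745 Bond=-72.9760
(1,1): Delta=-1.3669 Bond=367.9897
V0=73.6238

The replicating-portfolio and risk-neutral prices coincide; use p* = (1.25−0.68)/(1.38−0.68) = 0.8143 for the latter.
At expiry t=2: V(2,0)=81.1600, V(2,1)=258.6100, V(2,2)=51.3100
(1,0): S=106.7600. Δ = (V_up−V_dn)/(S_up−S_dn) = (258.6100−81.1600)/(147.3288−72.5968) = 2.3745. V = [p*·258.6100 + (1−p*)·81.1600]/1.25 = 180.5240. B = V − Δ·S = -72.9760.
(1,1): S=216.6600. Δ = (V_up−V_dn)/(S_up−S_dn) = (51.3100−258.6100)/(298.9908−147.3288) = -1.3669. V = [p*·51.3100 + (1−p*)·258.6100]/1.25 = 71.8469. B = V − Δ·S = 367.9897.
(0,0): S=157.0000. Δ = (V_up−V_dn)/(S_up−S_dn) = (71.8469−180.5240)/(216.6600−106.7600) = -0.9889. V = [p*·71.8469 + (1−p*)·180.5240]/1.25 = 73.6238. B = V − Δ·S = 228.8769.
Check: Δ(0,0)·S0 + B(0,0) = 73.6238 = V0.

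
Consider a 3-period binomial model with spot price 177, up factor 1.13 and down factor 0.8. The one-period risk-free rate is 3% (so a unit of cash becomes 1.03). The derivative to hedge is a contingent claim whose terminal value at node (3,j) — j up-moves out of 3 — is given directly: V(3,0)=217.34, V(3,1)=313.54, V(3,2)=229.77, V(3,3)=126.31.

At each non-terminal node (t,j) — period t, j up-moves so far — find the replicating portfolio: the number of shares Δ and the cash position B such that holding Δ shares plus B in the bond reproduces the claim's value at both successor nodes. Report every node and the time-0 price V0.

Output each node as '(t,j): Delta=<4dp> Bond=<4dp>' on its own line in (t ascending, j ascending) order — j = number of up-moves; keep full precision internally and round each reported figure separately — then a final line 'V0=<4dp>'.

(0,0): Delta=-1.2395 Bond=412.0115
(1,0): Delta=-0.6074 Bond=334.8646
(1,1): Delta=-1.4341 Bond=463.2881
(2,0): Delta=2.5734 Bond=-15.4098
(2,1): Delta=-1.5865 Bond=501.5716
(2,2): Delta=-1.3872 Bond=466.5846
V0=192.6193

Since d<R<u, set p* = (R−d)/(u−d) = 0.6970; price each node as the discounted p*-expectation of its children.
Terminal values V(3,·): V(3,0)=217.3400, V(3,1)=313.5400, V(3,2)=229.7700, V(3,3)=126.3100
  t=2,j=0: stock 113.2800 → up 128.0064 (V=313.5400), down 90.6240 (V=217.3400). Price 276.1053; hedge Δ=2.5734, bond B=-15.4098.
  t=2,j=1: stock 160.0080 → up 180.8090 (V=229.7700), down 128.0064 (V=313.5400). Price 247.7232; hedge Δ=-1.5865, bond B=501.5716.
  t=2,j=2: stock 226.0113 → up 255.3928 (V=126.3100), down 180.8090 (V=229.7700). Price 153.0694; hedge Δ=-1.3872, bond B=466.5846.
  t=1,j=0: stock 141.6000 → up 160.0080 (V=247.7232), down 113.2800 (V=276.1053). Price 248.8581; hedge Δ=-0.6074, bond B=334.8646.
  t=1,j=1: stock 200.0100 → up 226.0113 (V=153.0694), down 160.0080 (V=247.7232). Price 176.4586; hedge Δ=-1.4341, bond B=463.2881.
  t=0,j=0: stock 177.0000 → up 200.0100 (V=176.4586), down 141.6000 (V=248.8581). Price 192.6193; hedge Δ=-1.2395, bond B=412.0115.
Root portfolio cost Δ·177+B reproduces V0=192.6193.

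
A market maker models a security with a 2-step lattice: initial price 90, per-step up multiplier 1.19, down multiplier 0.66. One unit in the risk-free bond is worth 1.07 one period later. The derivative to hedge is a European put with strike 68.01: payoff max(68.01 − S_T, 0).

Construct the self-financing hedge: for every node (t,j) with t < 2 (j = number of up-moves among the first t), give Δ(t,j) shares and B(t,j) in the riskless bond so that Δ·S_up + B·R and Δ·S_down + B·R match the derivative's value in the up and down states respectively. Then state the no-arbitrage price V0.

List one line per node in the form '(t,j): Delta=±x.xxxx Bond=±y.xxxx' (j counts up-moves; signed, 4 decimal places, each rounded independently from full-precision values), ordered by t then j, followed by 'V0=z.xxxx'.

(0,0): Delta=-0.1278 Bond=12.7906
(1,0): Delta=-0.9150 Bond=60.4464
(1,1): Delta=0.0000 Bond=0.0000
V0=1.2898

Risk-neutral probability p* = (R−d)/(u−d) = (1.07−0.66)/(1.19−0.66) = 0.7736.
Payoff layer (t=2): V(2,0)=28.8060, V(2,1)=0.0000, V(2,2)=0.0000
Node (1,0) S=59.4000: V=(p*·0.0000+(1−p*)·28.8060)/1.07=6.0954; Δ=(0.0000−28.8060)/(70.6860−39.2040)=-0.9150; B=V−Δ·S=60.4464
Node (1,1) S=107.1000: V=(p*·0.0000+(1−p*)·0.0000)/1.07=0.0000; Δ=(0.0000−0.0000)/(127.4490−70.6860)=0.0000; B=V−Δ·S=0.0000
Node (0,0) S=90.0000: V=(p*·0.0000+(1−p*)·6.0954)/1.07=1.2898; Δ=(0.0000−6.0954)/(107.1000−59.4000)=-0.1278; B=V−Δ·S=12.7906
Self-financing check: at every node Δ·S+B equals the discounted successor values.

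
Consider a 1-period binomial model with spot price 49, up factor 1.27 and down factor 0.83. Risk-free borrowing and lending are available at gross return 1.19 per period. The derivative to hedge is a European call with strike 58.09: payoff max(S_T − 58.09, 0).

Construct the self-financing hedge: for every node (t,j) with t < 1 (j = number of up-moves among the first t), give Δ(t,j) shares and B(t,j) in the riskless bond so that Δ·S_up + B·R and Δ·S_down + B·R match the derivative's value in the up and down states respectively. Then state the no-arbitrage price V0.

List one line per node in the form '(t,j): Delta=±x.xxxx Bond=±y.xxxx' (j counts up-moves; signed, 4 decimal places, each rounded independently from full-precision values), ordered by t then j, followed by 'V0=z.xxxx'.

(0,0): Delta=0.1920 Bond=-6.5626
V0=2.8464

The replicating-portfolio and risk-neutral prices coincide; use p* = (1.19−0.83)/(1.27−0.83) = 0.8182 for the latter.
At expiry t=1: V(1,0)=0.0000, V(1,1)=4.1400
(0,0): S=49.0000. Δ = (V_up−V_dn)/(S_up−S_dn) = (4.1400−0.0000)/(62.2300−40.6700) = 0.1920. V = [p*·4.1400 + (1−p*)·0.0000]/1.19 = 2.8464. B = V − Δ·S = -6.5626.
Each (Δ,B) replicates both successor values, so the strategy is self-financing and V0 is arbitrage-free.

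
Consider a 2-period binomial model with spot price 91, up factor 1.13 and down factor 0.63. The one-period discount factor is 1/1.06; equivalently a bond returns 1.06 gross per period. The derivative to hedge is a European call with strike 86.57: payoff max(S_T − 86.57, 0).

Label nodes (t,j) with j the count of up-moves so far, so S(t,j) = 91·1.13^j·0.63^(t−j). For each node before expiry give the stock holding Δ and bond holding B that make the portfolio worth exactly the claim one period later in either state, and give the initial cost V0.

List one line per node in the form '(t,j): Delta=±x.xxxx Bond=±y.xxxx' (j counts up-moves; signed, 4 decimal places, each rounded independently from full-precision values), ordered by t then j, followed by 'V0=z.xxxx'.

The replicating-portfolio and risk-neutral prices coincide; use p* = (1.06−0.63)/(1.13−0.63) = 0.8600 for the latter.
Payoff layer (t=2): V(2,0)=0.0000, V(2,1)=0.0000, V(2,2)=29.6279
  t=1,j=0: stock 57.3300 → up 64.7829 (V=0.0000), down 36.1179 (V=0.0000). Price 0.0000; hedge Δ=0.0000, bond B=0.0000.
  t=1,j=1: stock 102.8300 → up 116.1979 (V=29.6279), down 64.7829 (V=0.0000). Price 24.0377; hedge Δ=0.5763, bond B=-35.2181.
  t=0,j=0: stock 91.0000 → up 102.8300 (V=24.0377), down 57.3300 (V=0.0000). Price 19.5023; hedge Δ=0.5283, bond B=-28.5732.
Self-financing check: at every node Δ·S+B equals the discounted successor values.

(0,0): Delta=0.5283 Bond=-28.5732
(1,0): Delta=0.0000 Bond=0.0000
(1,1): Delta=0.5763 Bond=-35.2181
V0=19.5023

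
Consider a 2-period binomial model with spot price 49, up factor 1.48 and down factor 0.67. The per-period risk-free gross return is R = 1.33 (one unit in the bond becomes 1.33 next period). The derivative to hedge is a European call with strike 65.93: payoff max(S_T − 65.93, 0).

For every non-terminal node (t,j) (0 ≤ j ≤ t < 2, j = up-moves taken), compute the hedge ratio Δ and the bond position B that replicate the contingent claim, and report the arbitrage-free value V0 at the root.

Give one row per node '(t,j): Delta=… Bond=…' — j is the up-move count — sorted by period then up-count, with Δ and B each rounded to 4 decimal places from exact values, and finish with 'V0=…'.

Under the risk-neutral measure, an up-move has probability p* = (R−d)/(u−d) = 0.8148 and values discount at R = 1.33.
Terminal values V(2,·): V(2,0)=0.0000, V(2,1)=0.0000, V(2,2)=41.3996
(1,0): S=32.8300. Δ = (V_up−V_dn)/(S_up−S_dn) = (0.0000−0.0000)/(48.5884−21.9961) = 0.0000. V = [p*·0.0000 + (1−p*)·0.0000]/1.33 = 0.0000. B = V − Δ·S = 0.0000.
(1,1): S=72.5200. Δ = (V_up−V_dn)/(S_up−S_dn) = (41.3996−0.0000)/(107.3296−48.5884) = 0.7048. V = [p*·41.3996 + (1−p*)·0.0000]/1.33 = 25.3632. B = V − Δ·S = -25.7475.
(0,0): S=49.0000. Δ = (V_up−V_dn)/(S_up−S_dn) = (25.3632−0.0000)/(72.5200−32.8300) = 0.6390. V = [p*·25.3632 + (1−p*)·0.0000]/1.33 = 15.5386. B = V − Δ·S = -15.7740.
Root portfolio cost Δ·49+B reproduces V0=15.5386.

(0,0): Delta=0.6390 Bond=-15.7740
(1,0): Delta=0.0000 Bond=0.0000
(1,1): Delta=0.7048 Bond=-25.7475
V0=15.5386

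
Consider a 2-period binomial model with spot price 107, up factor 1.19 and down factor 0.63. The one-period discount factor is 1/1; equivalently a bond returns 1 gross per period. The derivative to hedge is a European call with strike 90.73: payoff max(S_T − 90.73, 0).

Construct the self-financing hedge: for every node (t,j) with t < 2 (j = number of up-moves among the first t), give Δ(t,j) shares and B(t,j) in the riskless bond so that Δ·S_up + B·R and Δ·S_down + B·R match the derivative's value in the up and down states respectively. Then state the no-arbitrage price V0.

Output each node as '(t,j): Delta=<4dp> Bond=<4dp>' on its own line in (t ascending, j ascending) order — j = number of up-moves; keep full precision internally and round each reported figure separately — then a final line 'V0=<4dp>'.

Since d<R<u, set p* = (R−d)/(u−d) = 0.6607; price each node as the discounted p*-expectation of its children.
Payoff layer (t=2): V(2,0)=0.0000, V(2,1)=0.0000, V(2,2)=60.7927
Node (1,0) S=67.4100: V=(p*·0.0000+(1−p*)·0.0000)/1=0.0000; Δ=(0.0000−0.0000)/(80.2179−42.4683)=0.0000; B=V−Δ·S=0.0000
Node (1,1) S=127.3300: V=(p*·60.7927+(1−p*)·0.0000)/1=40.1666; Δ=(60.7927−0.0000)/(151.5227−80.2179)=0.8526; B=V−Δ·S=-68.3918
Node (0,0) S=107.0000: V=(p*·40.1666+(1−p*)·0.0000)/1=26.5386; Δ=(40.1666−0.0000)/(127.3300−67.4100)=0.6703; B=V−Δ·S=-45.1874
Self-financing check: at every node Δ·S+B equals the discounted successor values.

(0,0): Delta=0.6703 Bond=-45.1874
(1,0): Delta=0.0000 Bond=0.0000
(1,1): Delta=0.8526 Bond=-68.3918
V0=26.5386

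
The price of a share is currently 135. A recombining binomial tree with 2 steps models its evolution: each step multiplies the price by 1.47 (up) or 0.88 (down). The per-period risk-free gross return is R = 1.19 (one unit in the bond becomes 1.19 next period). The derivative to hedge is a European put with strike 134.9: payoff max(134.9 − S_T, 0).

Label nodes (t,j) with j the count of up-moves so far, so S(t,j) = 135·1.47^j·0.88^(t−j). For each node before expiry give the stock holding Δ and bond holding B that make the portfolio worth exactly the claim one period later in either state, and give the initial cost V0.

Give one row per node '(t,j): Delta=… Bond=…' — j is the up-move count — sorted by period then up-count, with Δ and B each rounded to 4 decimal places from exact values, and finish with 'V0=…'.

(0,0): Delta=-0.1520 Bond=25.3467
(1,0): Delta=-0.4331 Bond=63.5569
(1,1): Delta=0.0000 Bond=0.0000
V0=4.8279

The replicating-portfolio and risk-neutral prices coincide; use p* = (1.19−0.88)/(1.47−0.88) = 0.5254 for the latter.
At expiry t=2: V(2,0)=30.3560, V(2,1)=0.0000, V(2,2)=0.0000
(1,0): S=118.8000. Δ = (V_up−V_dn)/(S_up−S_dn) = (0.0000−30.3560)/(174.6360−104.5440) = -0.4331. V = [p*·0.0000 + (1−p*)·30.3560]/1.19 = 12.1061. B = V − Δ·S = 63.5569.
(1,1): S=198.4500. Δ = (V_up−V_dn)/(S_up−S_dn) = (0.0000−0.0000)/(291.7215−174.6360) = 0.0000. V = [p*·0.0000 + (1−p*)·0.0000]/1.19 = 0.0000. B = V − Δ·S = 0.0000.
(0,0): S=135.0000. Δ = (V_up−V_dn)/(S_up−S_dn) = (0.0000−12.1061)/(198.4500−118.8000) = -0.1520. V = [p*·0.0000 + (1−p*)·12.1061]/1.19 = 4.8279. B = V − Δ·S = 25.3467.
Root portfolio cost Δ·135+B reproduces V0=4.8279.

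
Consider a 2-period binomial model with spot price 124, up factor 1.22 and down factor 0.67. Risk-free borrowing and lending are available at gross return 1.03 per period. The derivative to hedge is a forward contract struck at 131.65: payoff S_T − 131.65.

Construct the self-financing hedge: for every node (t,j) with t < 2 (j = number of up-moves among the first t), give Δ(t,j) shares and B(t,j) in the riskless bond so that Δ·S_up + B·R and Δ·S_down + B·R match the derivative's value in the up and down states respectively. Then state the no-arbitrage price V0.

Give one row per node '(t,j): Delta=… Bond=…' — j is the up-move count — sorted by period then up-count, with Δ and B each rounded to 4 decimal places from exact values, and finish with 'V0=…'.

(0,0): Delta=1.0000 Bond=-124.0928
(1,0): Delta=1.0000 Bond=-127.8155
(1,1): Delta=1.0000 Bond=-127.8155
V0=-0.0928

The replicating-portfolio and risk-neutral prices coincide; use p* = (1.03−0.67)/(1.22−0.67) = 0.6545 for the latter.
Terminal values V(2,·): V(2,0)=-75.9864, V(2,1)=-30.2924, V(2,2)=52.9116
Node (1,0) S=83.0800: V=(p*·-30.2924+(1−p*)·-75.9864)/1.03=-44.7355; Δ=(-30.2924−-75.9864)/(101.3576−55.6636)=1.0000; B=V−Δ·S=-127.8155
Node (1,1) S=151.2800: V=(p*·52.9116+(1−p*)·-30.2924)/1.03=23.4645; Δ=(52.9116−-30.2924)/(184.5616−101.3576)=1.0000; B=V−Δ·S=-127.8155
Node (0,0) S=124.0000: V=(p*·23.4645+(1−p*)·-44.7355)/1.03=-0.0928; Δ=(23.4645−-44.7355)/(151.2800−83.0800)=1.0000; B=V−Δ·S=-124.0928
Check: Δ(0,0)·S0 + B(0,0) = -0.0928 = V0.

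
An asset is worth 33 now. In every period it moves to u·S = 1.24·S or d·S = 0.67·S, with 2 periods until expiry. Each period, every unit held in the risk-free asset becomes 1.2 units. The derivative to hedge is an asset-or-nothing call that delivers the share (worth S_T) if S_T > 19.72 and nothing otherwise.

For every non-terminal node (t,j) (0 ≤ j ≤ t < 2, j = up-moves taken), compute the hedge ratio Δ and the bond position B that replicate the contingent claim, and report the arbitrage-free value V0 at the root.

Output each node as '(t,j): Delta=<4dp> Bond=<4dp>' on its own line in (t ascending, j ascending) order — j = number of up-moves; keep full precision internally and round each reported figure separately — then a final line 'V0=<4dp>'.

No-arbitrage ⇒ martingale measure with p* = (R−d)/(u−d) = 0.9298.
At expiry t=2: V(2,0)=0.0000, V(2,1)=27.4164, V(2,2)=50.7408
Node (1,0) S=22.1100: V=(p*·27.4164+(1−p*)·0.0000)/1.2=21.2437; Δ=(27.4164−0.0000)/(27.4164−14.8137)=2.1754; B=V−Δ·S=-26.8552
Node (1,1) S=40.9200: V=(p*·50.7408+(1−p*)·27.4164)/1.2=40.9200; Δ=(50.7408−27.4164)/(50.7408−27.4164)=1.0000; B=V−Δ·S=0.0000
Node (0,0) S=33.0000: V=(p*·40.9200+(1−p*)·21.2437)/1.2=32.9493; Δ=(40.9200−21.2437)/(40.9200−22.1100)=1.0461; B=V−Δ·S=-1.5705
Each (Δ,B) replicates both successor values, so the strategy is self-financing and V0 is arbitrage-free.

(0,0): Delta=1.0461 Bond=-1.5705
(1,0): Delta=2.1754 Bond=-26.8552
(1,1): Delta=1.0000 Bond=0.0000
V0=32.9493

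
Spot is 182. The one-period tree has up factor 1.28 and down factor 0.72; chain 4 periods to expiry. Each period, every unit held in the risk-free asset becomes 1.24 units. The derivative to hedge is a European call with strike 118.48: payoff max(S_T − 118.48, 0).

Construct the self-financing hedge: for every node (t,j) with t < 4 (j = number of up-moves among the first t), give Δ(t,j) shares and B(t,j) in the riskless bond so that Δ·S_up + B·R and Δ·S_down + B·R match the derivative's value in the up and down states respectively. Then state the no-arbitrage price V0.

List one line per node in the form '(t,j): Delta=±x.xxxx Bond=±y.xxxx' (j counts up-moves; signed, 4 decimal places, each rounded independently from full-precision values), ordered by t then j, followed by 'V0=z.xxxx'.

(0,0): Delta=0.9976 Bond=-49.6624
(1,0): Delta=0.9612 Bond=-56.8103
(1,1): Delta=0.9992 Bond=-61.9484
(2,0): Delta=0.5117 Bond=-28.0309
(2,1): Delta=0.9807 Bond=-73.7074
(2,2): Delta=1.0000 Bond=-77.0552
(3,0): Delta=0.0000 Bond=0.0000
(3,1): Delta=0.5338 Bond=-37.4320
(3,2): Delta=1.0000 Bond=-95.5484
(3,3): Delta=1.0000 Bond=-95.5484
V0=131.9049

No-arbitrage ⇒ martingale measure with p* = (R−d)/(u−d) = 0.9286.
Payoff layer (t=4): V(4,0)=0.0000, V(4,1)=0.0000, V(4,2)=36.1011, V(4,3)=156.3308, V(4,4)=370.0725
(3,0): S=67.9311. Δ = (V_up−V_dn)/(S_up−S_dn) = (0.0000−0.0000)/(86.9519−48.9104) = 0.0000. V = [p*·0.0000 + (1−p*)·0.0000]/1.24 = 0.0000. B = V − Δ·S = 0.0000.
(3,1): S=120.7665. Δ = (V_up−V_dn)/(S_up−S_dn) = (36.1011−0.0000)/(154.5811−86.9519) = 0.5338. V = [p*·36.1011 + (1−p*)·0.0000]/1.24 = 27.0342. B = V − Δ·S = -37.4320.
(3,2): S=214.6959. Δ = (V_up−V_dn)/(S_up−S_dn) = (156.3308−36.1011)/(274.8108−154.5811) = 1.0000. V = [p*·156.3308 + (1−p*)·36.1011]/1.24 = 119.1475. B = V − Δ·S = -95.5484.
(3,3): S=381.6817. Δ = (V_up−V_dn)/(S_up−S_dn) = (370.0725−156.3308)/(488.5525−274.8108) = 1.0000. V = [p*·370.0725 + (1−p*)·156.3308]/1.24 = 286.1333. B = V − Δ·S = -95.5484.
(2,0): S=94.3488. Δ = (V_up−V_dn)/(S_up−S_dn) = (27.0342−0.0000)/(120.7665−67.9311) = 0.5117. V = [p*·27.0342 + (1−p*)·0.0000]/1.24 = 20.2445. B = V − Δ·S = -28.0309.
(2,1): S=167.7312. Δ = (V_up−V_dn)/(S_up−S_dn) = (119.1475−27.0342)/(214.6959−120.7665) = 0.9807. V = [p*·119.1475 + (1−p*)·27.0342]/1.24 = 90.7807. B = V − Δ·S = -73.7074.
(2,2): S=298.1888. Δ = (V_up−V_dn)/(S_up−S_dn) = (286.1333−119.1475)/(381.6817−214.6959) = 1.0000. V = [p*·286.1333 + (1−p*)·119.1475]/1.24 = 221.1336. B = V − Δ·S = -77.0552.
(1,0): S=131.0400. Δ = (V_up−V_dn)/(S_up−S_dn) = (90.7807−20.2445)/(167.7312−94.3488) = 0.9612. V = [p*·90.7807 + (1−p*)·20.2445]/1.24 = 69.1471. B = V − Δ·S = -56.8103.
(1,1): S=232.9600. Δ = (V_up−V_dn)/(S_up−S_dn) = (221.1336−90.7807)/(298.1888−167.7312) = 0.9992. V = [p*·221.1336 + (1−p*)·90.7807]/1.24 = 170.8248. B = V − Δ·S = -61.9484.
(0,0): S=182.0000. Δ = (V_up−V_dn)/(S_up−S_dn) = (170.8248−69.1471)/(232.9600−131.0400) = 0.9976. V = [p*·170.8248 + (1−p*)·69.1471]/1.24 = 131.9049. B = V − Δ·S = -49.6624.
The time-0 hedge costs 131.9049, which is the no-arbitrage price.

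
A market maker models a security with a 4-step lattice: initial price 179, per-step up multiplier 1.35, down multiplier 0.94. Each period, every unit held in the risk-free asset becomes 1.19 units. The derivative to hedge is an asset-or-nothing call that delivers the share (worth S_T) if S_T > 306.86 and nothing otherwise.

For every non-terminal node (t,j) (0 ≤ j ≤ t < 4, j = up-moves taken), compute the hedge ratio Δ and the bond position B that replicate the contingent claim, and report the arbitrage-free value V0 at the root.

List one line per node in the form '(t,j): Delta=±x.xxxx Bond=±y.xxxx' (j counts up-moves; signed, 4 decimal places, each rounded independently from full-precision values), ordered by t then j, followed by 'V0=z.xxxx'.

The replicating-portfolio and risk-neutral prices coincide; use p* = (1.19−0.94)/(1.35−0.94) = 0.6098 for the latter.
Payoff layer (t=4): V(4,0)=0.0000, V(4,1)=0.0000, V(4,2)=0.0000, V(4,3)=413.9827, V(4,4)=594.5496
(3,0): S=148.6745. Δ = (V_up−V_dn)/(S_up−S_dn) = (0.0000−0.0000)/(200.7106−139.7541) = 0.0000. V = [p*·0.0000 + (1−p*)·0.0000]/1.19 = 0.0000. B = V − Δ·S = 0.0000.
(3,1): S=213.5219. Δ = (V_up−V_dn)/(S_up−S_dn) = (0.0000−0.0000)/(288.2546−200.7106) = 0.0000. V = [p*·0.0000 + (1−p*)·0.0000]/1.19 = 0.0000. B = V − Δ·S = 0.0000.
(3,2): S=306.6538. Δ = (V_up−V_dn)/(S_up−S_dn) = (413.9827−0.0000)/(413.9827−288.2546) = 3.2927. V = [p*·413.9827 + (1−p*)·0.0000]/1.19 = 212.1248. B = V − Δ·S = -797.5891.
(3,3): S=440.4071. Δ = (V_up−V_dn)/(S_up−S_dn) = (594.5496−413.9827)/(594.5496−413.9827) = 1.0000. V = [p*·594.5496 + (1−p*)·413.9827]/1.19 = 440.4071. B = V − Δ·S = 0.0000.
(2,0): S=158.1644. Δ = (V_up−V_dn)/(S_up−S_dn) = (0.0000−0.0000)/(213.5219−148.6745) = 0.0000. V = [p*·0.0000 + (1−p*)·0.0000]/1.19 = 0.0000. B = V − Δ·S = 0.0000.
(2,1): S=227.1510. Δ = (V_up−V_dn)/(S_up−S_dn) = (212.1248−0.0000)/(306.6538−213.5219) = 2.2777. V = [p*·212.1248 + (1−p*)·0.0000]/1.19 = 108.6927. B = V − Δ·S = -408.6847.
(2,2): S=326.2275. Δ = (V_up−V_dn)/(S_up−S_dn) = (440.4071−212.1248)/(440.4071−306.6538) = 1.7067. V = [p*·440.4071 + (1−p*)·212.1248]/1.19 = 295.2280. B = V − Δ·S = -261.5582.
(1,0): S=168.2600. Δ = (V_up−V_dn)/(S_up−S_dn) = (108.6927−0.0000)/(227.1510−158.1644) = 1.5756. V = [p*·108.6927 + (1−p*)·0.0000]/1.19 = 55.6942. B = V − Δ·S = -209.4101.
(1,1): S=241.6500. Δ = (V_up−V_dn)/(S_up−S_dn) = (295.2280−108.6927)/(326.2275−227.1510) = 1.8827. V = [p*·295.2280 + (1−p*)·108.6927]/1.19 = 186.9191. B = V − Δ·S = -268.0449.
(0,0): S=179.0000. Δ = (V_up−V_dn)/(S_up−S_dn) = (186.9191−55.6942)/(241.6500−168.2600) = 1.7880. V = [p*·186.9191 + (1−p*)·55.6942]/1.19 = 114.0415. B = V − Δ·S = -206.0194.
Check: Δ(0,0)·S0 + B(0,0) = 114.0415 = V0.

(0,0): Delta=1.7880 Bond=-206.0194
(1,0): Delta=1.5756 Bond=-209.4101
(1,1): Delta=1.8827 Bond=-268.0449
(2,0): Delta=0.0000 Bond=0.0000
(2,1): Delta=2.2777 Bond=-408.6847
(2,2): Delta=1.7067 Bond=-261.5582
(3,0): Delta=0.0000 Bond=0.0000
(3,1): Delta=0.0000 Bond=0.0000
(3,2): Delta=3.2927 Bond=-797.5891
(3,3): Delta=1.0000 Bond=0.0000
V0=114.0415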